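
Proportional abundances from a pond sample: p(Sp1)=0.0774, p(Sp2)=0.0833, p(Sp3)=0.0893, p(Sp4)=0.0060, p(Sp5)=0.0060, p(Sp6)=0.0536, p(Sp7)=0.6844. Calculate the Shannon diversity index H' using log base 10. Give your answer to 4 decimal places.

0.4771

Each pᵢ log₁₀ pᵢ term (working shown to 6 dp, full precision carried): 0.0774×(-1.111259)=-0.086011, 0.0833×(-1.079355)=-0.089910, 0.0893×(-1.049149)=-0.093689, 0.006×(-2.221849)=-0.013331, 0.006×(-2.221849)=-0.013331, 0.0536×(-1.270835)=-0.068117, 0.6844×(-0.164690)=-0.112714.
Sum = -0.477103, so H' = 0.4771.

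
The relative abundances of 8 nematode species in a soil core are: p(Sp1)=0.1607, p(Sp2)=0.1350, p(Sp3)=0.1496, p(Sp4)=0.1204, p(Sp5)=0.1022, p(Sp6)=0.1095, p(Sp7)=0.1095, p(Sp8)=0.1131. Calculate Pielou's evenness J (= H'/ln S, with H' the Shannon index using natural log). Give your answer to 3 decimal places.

0.994

H' = −Σ pᵢ ln pᵢ = −((-0.29379) + (-0.27033) + (-0.28421) + (-0.25488) + (-0.23310) + (-0.24220) + (-0.24220) + (-0.24650)) = 2.06721 (working shown to 5 dp, full precision carried).
With S = 8 species, ln S = 2.07944, so J = 2.06721/2.07944 = 0.99412, i.e. 0.994 to 3 decimal places.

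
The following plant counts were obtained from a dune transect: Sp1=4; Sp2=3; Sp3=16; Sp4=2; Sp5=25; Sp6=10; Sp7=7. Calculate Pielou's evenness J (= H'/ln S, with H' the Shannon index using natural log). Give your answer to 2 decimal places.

0.84

Total N = 4+3+16+2+25+10+7 = 67, so the proportions are 0.0597, 0.0448, 0.2388, 0.0299, 0.3731, 0.1493, 0.1045 (working shown to 4 dp, full precision carried).
H' = −Σ pᵢ ln pᵢ = −((-0.1683) + (-0.1391) + (-0.3420) + (-0.1048) + (-0.3678) + (-0.2839) + (-0.2360)) = 1.6419.
With S = 7 species, ln S = 1.9459, so J = 1.6419/1.9459 = 0.8438, i.e. 0.84 to 2 decimal places.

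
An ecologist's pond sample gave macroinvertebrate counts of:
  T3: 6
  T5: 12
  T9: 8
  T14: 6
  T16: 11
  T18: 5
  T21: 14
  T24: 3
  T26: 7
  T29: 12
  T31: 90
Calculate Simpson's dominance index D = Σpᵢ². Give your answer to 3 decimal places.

Total N = 6+12+8+6+11+5+14+3+7+12+90 = 174, so the proportions are 0.03448, 0.06897, 0.04598, 0.03448, 0.06322, 0.02874, 0.08046, 0.01724, 0.04023, 0.06897, 0.51724 (working shown to 5 dp, full precision carried).
D = 0.03448² + 0.06897² + 0.04598² + 0.03448² + 0.06322² + 0.02874² + 0.08046² + 0.01724² + 0.04023² + 0.06897² + 0.51724² = 0.00119 + 0.00476 + 0.00211 + 0.00119 + 0.00400 + 0.00083 + 0.00647 + 0.00030 + 0.00162 + 0.00476 + 0.26754 = 0.29475.
To 3 decimal places, D = 0.295.

0.295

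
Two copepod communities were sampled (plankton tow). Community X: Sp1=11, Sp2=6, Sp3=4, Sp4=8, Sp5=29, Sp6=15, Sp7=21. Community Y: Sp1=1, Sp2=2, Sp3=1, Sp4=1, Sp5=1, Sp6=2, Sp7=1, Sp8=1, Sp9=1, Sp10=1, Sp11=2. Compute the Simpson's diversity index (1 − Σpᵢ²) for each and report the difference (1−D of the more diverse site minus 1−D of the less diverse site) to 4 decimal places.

Community X: N=94, proportions 0.1170213, 0.0638298, 0.0425532, 0.0851064, 0.3085106, 0.1595745, 0.2234043, giving 1−D = 0.8026256 (working shown to 7 dp, full precision carried).
Community Y: N=14, proportions 0.0714286, 0.1428571, 0.0714286, 0.0714286, 0.0714286, 0.1428571, 0.0714286, 0.0714286, 0.0714286, 0.0714286, 0.1428571, giving 1−D = 0.8979592.
Difference = |0.8026256 − 0.8979592| = 0.0953336, i.e. 0.0953 to 4 decimal places.

0.0953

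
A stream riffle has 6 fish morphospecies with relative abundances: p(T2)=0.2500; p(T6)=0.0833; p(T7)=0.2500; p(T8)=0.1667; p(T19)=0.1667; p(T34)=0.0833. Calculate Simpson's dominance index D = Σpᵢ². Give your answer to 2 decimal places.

D = 0.25² + 0.0833² + 0.25² + 0.1667² + 0.1667² + 0.0833² = 0.0625 + 0.0069 + 0.0625 + 0.0278 + 0.0278 + 0.0069 = 0.1945 (working shown to 4 dp, full precision carried).
To 2 decimal places, D = 0.19.

0.19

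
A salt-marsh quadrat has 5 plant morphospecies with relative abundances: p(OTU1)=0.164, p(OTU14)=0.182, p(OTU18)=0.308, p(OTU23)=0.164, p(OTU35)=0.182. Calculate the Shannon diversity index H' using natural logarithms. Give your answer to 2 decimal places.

1.58

Each pᵢ ln pᵢ term (working shown to 4 dp, full precision carried): 0.164×(-1.8079)=-0.2965, 0.182×(-1.7037)=-0.3101, 0.308×(-1.1777)=-0.3627, 0.164×(-1.8079)=-0.2965, 0.182×(-1.7037)=-0.3101.
Sum = -1.5759, so H' = 1.58.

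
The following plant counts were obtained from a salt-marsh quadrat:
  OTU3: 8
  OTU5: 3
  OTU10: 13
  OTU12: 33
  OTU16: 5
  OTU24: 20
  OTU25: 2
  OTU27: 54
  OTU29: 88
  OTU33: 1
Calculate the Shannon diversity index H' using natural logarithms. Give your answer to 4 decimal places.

Total N = 8+3+13+33+5+20+2+54+88+1 = 227, so the proportions are 0.035242, 0.013216, 0.057269, 0.145374, 0.022026, 0.088106, 0.008811, 0.237885, 0.387665, 0.004405 (working shown to 6 dp, full precision carried).
Each pᵢ ln pᵢ term: 0.035242×(-3.345508)=-0.117903, 0.013216×(-4.326338)=-0.057176, 0.057269×(-2.860001)=-0.163789, 0.145374×(-1.928442)=-0.280346, 0.022026×(-3.815512)=-0.084042, 0.088106×(-2.429218)=-0.214028, 0.008811×(-4.731803)=-0.041690, 0.237885×(-1.435966)=-0.341595, 0.387665×(-0.947613)=-0.367357, 0.004405×(-5.424950)=-0.023898.
Sum = -1.691825, so H' = 1.6918.

1.6918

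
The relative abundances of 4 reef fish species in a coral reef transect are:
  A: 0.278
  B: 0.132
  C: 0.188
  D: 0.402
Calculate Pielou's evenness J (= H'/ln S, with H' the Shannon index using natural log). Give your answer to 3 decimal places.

H' = −Σ pᵢ ln pᵢ = −((-0.35588) + (-0.26729) + (-0.31421) + (-0.36634)) = 1.30372 (working shown to 5 dp, full precision carried).
With S = 4 species, ln S = 1.38629, so J = 1.30372/1.38629 = 0.94044, i.e. 0.940 to 3 decimal places.

0.940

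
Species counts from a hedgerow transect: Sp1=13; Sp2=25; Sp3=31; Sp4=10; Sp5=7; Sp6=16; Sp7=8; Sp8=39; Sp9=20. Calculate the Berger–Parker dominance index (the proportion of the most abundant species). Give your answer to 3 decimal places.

Total N = 13+25+31+10+7+16+8+39+20 = 169, so the proportions are 0.07692, 0.14793, 0.18343, 0.05917, 0.04142, 0.09467, 0.04734, 0.23077, 0.11834 (working shown to 5 dp, full precision carried).
The largest proportion is 0.23077, i.e. d = 0.231 to 3 decimal places.

0.231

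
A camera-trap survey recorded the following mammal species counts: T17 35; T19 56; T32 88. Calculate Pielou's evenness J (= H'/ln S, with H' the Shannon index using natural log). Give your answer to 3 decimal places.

Total N = 35+56+88 = 179, so the proportions are 0.19553, 0.31285, 0.49162 (working shown to 5 dp, full precision carried).
H' = −Σ pᵢ ln pᵢ = −((-0.31911) + (-0.36354) + (-0.34907)) = 1.03173.
With S = 3 species, ln S = 1.09861, so J = 1.03173/1.09861 = 0.93912, i.e. 0.939 to 3 decimal places.

0.939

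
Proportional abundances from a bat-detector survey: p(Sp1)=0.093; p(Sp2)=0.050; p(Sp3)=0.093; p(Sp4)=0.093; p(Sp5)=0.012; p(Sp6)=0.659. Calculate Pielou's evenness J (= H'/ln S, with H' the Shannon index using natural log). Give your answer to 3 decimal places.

0.636

H' = −Σ pᵢ ln pᵢ = −((-0.22089) + (-0.14979) + (-0.22089) + (-0.22089) + (-0.05307) + (-0.27482)) = 1.14035 (working shown to 5 dp, full precision carried).
With S = 6 species, ln S = 1.79176, so J = 1.14035/1.79176 = 0.63644, i.e. 0.636 to 3 decimal places.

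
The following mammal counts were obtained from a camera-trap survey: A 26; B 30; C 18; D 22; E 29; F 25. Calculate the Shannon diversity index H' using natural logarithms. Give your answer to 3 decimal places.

1.778

Total N = 26+30+18+22+29+25 = 150, so the proportions are 0.17333, 0.2, 0.12, 0.14667, 0.19333, 0.16667 (working shown to 5 dp, full precision carried).
Each pᵢ ln pᵢ term: 0.17333×(-1.75254)=-0.30377, 0.2×(-1.60944)=-0.32189, 0.12×(-2.12026)=-0.25443, 0.14667×(-1.91959)=-0.28154, 0.19333×(-1.64334)=-0.31771, 0.16667×(-1.79176)=-0.29863.
Sum = -1.77797, so H' = 1.778.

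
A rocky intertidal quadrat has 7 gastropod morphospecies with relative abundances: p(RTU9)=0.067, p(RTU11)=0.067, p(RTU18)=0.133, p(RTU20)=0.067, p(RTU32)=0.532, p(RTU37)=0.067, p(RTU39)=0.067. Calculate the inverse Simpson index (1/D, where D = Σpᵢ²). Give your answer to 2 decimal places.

3.09

D = 0.067² + 0.067² + 0.133² + 0.067² + 0.532² + 0.067² + 0.067² = 0.00449 + 0.00449 + 0.01769 + 0.00449 + 0.28302 + 0.00449 + 0.00449 = 0.32316 (working shown to 5 dp, full precision carried).
So 1/D = 3.0945, i.e. 3.09 to 2 decimal places.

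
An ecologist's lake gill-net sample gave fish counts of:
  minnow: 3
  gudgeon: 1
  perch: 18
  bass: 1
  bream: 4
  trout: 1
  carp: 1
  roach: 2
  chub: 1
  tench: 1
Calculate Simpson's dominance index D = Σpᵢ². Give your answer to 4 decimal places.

0.3297

Total N = 3+1+18+1+4+1+1+2+1+1 = 33, so the proportions are 0.090909, 0.030303, 0.545455, 0.030303, 0.121212, 0.030303, 0.030303, 0.060606, 0.030303, 0.030303 (working shown to 6 dp, full precision carried).
D = 0.090909² + 0.030303² + 0.545455² + 0.030303² + 0.121212² + 0.030303² + 0.030303² + 0.060606² + 0.030303² + 0.030303² = 0.008264 + 0.000918 + 0.297521 + 0.000918 + 0.014692 + 0.000918 + 0.000918 + 0.003673 + 0.000918 + 0.000918 = 0.329660.
To 4 decimal places, D = 0.3297.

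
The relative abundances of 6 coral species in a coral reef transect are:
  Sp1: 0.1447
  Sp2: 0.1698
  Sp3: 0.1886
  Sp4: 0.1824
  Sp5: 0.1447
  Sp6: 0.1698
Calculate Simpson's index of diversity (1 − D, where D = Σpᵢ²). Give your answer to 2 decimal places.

D = 0.1447² + 0.1698² + 0.1886² + 0.1824² + 0.1447² + 0.1698² = 0.0209 + 0.0288 + 0.0356 + 0.0333 + 0.0209 + 0.0288 = 0.1684 (working shown to 4 dp, full precision carried).
So 1 − D = 0.8316, i.e. 0.83 to 2 decimal places.

0.83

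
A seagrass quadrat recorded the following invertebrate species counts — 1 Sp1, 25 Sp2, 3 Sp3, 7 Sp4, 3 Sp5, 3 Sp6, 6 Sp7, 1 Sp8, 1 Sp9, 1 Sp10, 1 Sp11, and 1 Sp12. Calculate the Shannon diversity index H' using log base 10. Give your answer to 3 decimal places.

0.784

Total N = 1+25+3+7+3+3+6+1+1+1+1+1 = 53, so the proportions are 0.01887, 0.4717, 0.0566, 0.13208, 0.0566, 0.0566, 0.11321, 0.01887, 0.01887, 0.01887, 0.01887, 0.01887 (working shown to 5 dp, full precision carried).
Each pᵢ log₁₀ pᵢ term: 0.01887×(-1.72428)=-0.03253, 0.4717×(-0.32634)=-0.15393, 0.0566×(-1.24715)=-0.07059, 0.13208×(-0.87918)=-0.11612, 0.0566×(-1.24715)=-0.07059, 0.0566×(-1.24715)=-0.07059, 0.11321×(-0.94612)=-0.10711, 0.01887×(-1.72428)=-0.03253, 0.01887×(-1.72428)=-0.03253, 0.01887×(-1.72428)=-0.03253, 0.01887×(-1.72428)=-0.03253, 0.01887×(-1.72428)=-0.03253.
Sum = -0.78414, so H' = 0.784.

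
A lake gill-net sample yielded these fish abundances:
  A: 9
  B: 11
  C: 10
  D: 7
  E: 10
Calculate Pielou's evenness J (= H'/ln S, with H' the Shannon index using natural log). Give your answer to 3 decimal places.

0.993

Total N = 9+11+10+7+10 = 47, so the proportions are 0.19149, 0.23404, 0.21277, 0.14894, 0.21277 (working shown to 5 dp, full precision carried).
H' = −Σ pᵢ ln pᵢ = −((-0.31652) + (-0.33989) + (-0.32927) + (-0.28361) + (-0.32927)) = 1.59855.
With S = 5 species, ln S = 1.60944, so J = 1.59855/1.60944 = 0.99324, i.e. 0.993 to 3 decimal places.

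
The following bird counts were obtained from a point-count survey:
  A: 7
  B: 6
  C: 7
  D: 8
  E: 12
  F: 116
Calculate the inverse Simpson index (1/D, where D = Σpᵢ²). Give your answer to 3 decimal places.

1.764

Total N = 7+6+7+8+12+116 = 156, so the proportions are 0.044872, 0.038462, 0.044872, 0.051282, 0.076923, 0.74359 (working shown to 6 dp, full precision carried).
D = 0.044872² + 0.038462² + 0.044872² + 0.051282² + 0.076923² + 0.74359² = 0.002013 + 0.001479 + 0.002013 + 0.002630 + 0.005917 + 0.552926 = 0.566979.
So 1/D = 1.76373, i.e. 1.764 to 3 decimal places.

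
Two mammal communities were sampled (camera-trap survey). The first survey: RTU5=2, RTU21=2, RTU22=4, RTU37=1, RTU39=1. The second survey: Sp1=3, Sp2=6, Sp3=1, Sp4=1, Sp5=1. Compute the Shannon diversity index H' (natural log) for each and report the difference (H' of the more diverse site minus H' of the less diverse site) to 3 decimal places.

0.156

The first survey: N=10, proportions 0.2, 0.2, 0.4, 0.1, 0.1, giving H' = 1.470808476 (working shown to 9 dp, full precision carried).
The second survey: N=12, proportions 0.25, 0.5, 0.083333333, 0.083333333, 0.083333333, giving H' = 1.314373843.
Difference = |1.470808476 − 1.314373843| = 0.156434633, i.e. 0.156 to 3 decimal places.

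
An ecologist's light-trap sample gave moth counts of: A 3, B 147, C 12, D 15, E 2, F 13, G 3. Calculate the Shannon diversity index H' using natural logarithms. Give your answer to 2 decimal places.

0.94

Total N = 3+147+12+15+2+13+3 = 195, so the proportions are 0.0154, 0.7538, 0.0615, 0.0769, 0.0103, 0.0667, 0.0154 (working shown to 4 dp, full precision carried).
Each pᵢ ln pᵢ term: 0.0154×(-4.1744)=-0.0642, 0.7538×(-0.2826)=-0.2130, 0.0615×(-2.7881)=-0.1716, 0.0769×(-2.5649)=-0.1973, 0.0103×(-4.5799)=-0.0470, 0.0667×(-2.7081)=-0.1805, 0.0154×(-4.1744)=-0.0642.
Sum = -0.9378, so H' = 0.94.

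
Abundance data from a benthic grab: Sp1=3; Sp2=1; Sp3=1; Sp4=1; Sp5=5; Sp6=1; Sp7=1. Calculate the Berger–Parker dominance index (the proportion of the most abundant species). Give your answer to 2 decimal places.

Total N = 3+1+1+1+5+1+1 = 13, so the proportions are 0.2308, 0.0769, 0.0769, 0.0769, 0.3846, 0.0769, 0.0769 (working shown to 4 dp, full precision carried).
The largest proportion is 0.3846, i.e. d = 0.38 to 2 decimal places.

0.38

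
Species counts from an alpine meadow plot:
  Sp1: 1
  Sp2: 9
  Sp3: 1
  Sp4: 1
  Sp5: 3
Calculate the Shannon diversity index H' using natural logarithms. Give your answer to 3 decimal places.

1.170

Total N = 1+9+1+1+3 = 15, so the proportions are 0.06667, 0.6, 0.06667, 0.06667, 0.2 (working shown to 5 dp, full precision carried).
Each pᵢ ln pᵢ term: 0.06667×(-2.70805)=-0.18054, 0.6×(-0.51083)=-0.30650, 0.06667×(-2.70805)=-0.18054, 0.06667×(-2.70805)=-0.18054, 0.2×(-1.60944)=-0.32189.
Sum = -1.16999, so H' = 1.170.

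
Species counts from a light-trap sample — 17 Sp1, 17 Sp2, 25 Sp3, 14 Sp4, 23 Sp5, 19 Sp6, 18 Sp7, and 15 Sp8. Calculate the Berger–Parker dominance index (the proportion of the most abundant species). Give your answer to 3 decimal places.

Total N = 17+17+25+14+23+19+18+15 = 148, so the proportions are 0.11486, 0.11486, 0.16892, 0.09459, 0.15541, 0.12838, 0.12162, 0.10135 (working shown to 5 dp, full precision carried).
The largest proportion is 0.16892, i.e. d = 0.169 to 3 decimal places.

0.169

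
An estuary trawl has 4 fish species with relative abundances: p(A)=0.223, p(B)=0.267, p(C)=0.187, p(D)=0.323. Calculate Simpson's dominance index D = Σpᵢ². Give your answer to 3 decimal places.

D = 0.223² + 0.267² + 0.187² + 0.323² = 0.04973 + 0.07129 + 0.03497 + 0.10433 = 0.26032 (working shown to 5 dp, full precision carried).
To 3 decimal places, D = 0.260.

0.260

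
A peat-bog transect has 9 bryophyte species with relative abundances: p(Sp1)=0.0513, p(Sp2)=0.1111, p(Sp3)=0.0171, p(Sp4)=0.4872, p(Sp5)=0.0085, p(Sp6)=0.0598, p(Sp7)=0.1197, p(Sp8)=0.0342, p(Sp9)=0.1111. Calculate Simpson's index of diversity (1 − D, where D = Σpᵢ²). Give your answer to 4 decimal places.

D = 0.0513² + 0.1111² + 0.0171² + 0.4872² + 0.0085² + 0.0598² + 0.1197² + 0.0342² + 0.1111² = 0.002632 + 0.012343 + 0.000292 + 0.237364 + 0.000072 + 0.003576 + 0.014328 + 0.001170 + 0.012343 = 0.284120 (working shown to 6 dp, full precision carried).
So 1 − D = 0.715880, i.e. 0.7159 to 4 decimal places.

0.7159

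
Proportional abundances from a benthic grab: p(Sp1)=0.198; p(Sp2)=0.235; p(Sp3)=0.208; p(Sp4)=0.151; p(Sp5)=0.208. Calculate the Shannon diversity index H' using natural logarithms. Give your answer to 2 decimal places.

Each pᵢ ln pᵢ term (working shown to 4 dp, full precision carried): 0.198×(-1.6195)=-0.3207, 0.235×(-1.4482)=-0.3403, 0.208×(-1.5702)=-0.3266, 0.151×(-1.8905)=-0.2855, 0.208×(-1.5702)=-0.3266.
Sum = -1.5997, so H' = 1.60.

1.60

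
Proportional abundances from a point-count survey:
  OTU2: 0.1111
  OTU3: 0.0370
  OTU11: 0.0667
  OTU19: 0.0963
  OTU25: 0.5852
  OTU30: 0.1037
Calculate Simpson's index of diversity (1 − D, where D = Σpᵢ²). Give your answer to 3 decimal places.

D = 0.1111² + 0.037² + 0.0667² + 0.0963² + 0.5852² + 0.1037² = 0.01234 + 0.00137 + 0.00445 + 0.00927 + 0.34246 + 0.01075 = 0.38065 (working shown to 5 dp, full precision carried).
So 1 − D = 0.61935, i.e. 0.619 to 3 decimal places.

0.619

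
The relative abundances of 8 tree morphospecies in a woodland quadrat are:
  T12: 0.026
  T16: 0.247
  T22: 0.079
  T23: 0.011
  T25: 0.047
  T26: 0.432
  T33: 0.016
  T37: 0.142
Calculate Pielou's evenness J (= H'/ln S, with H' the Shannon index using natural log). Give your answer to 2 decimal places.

H' = −Σ pᵢ ln pᵢ = −((-0.0949) + (-0.3454) + (-0.2005) + (-0.0496) + (-0.1437) + (-0.3626) + (-0.0662) + (-0.2772)) = 1.5401 (working shown to 4 dp, full precision carried).
With S = 8 species, ln S = 2.0794, so J = 1.5401/2.0794 = 0.7406, i.e. 0.74 to 2 decimal places.

0.74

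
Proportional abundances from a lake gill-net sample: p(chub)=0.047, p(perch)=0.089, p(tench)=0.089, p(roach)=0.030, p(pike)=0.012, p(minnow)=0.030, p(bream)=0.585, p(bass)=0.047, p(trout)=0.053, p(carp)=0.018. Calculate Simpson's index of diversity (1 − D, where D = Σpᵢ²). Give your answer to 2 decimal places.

0.63

D = 0.047² + 0.089² + 0.089² + 0.03² + 0.012² + 0.03² + 0.585² + 0.047² + 0.053² + 0.018² = 0.0022 + 0.0079 + 0.0079 + 0.0009 + 0.0001 + 0.0009 + 0.3422 + 0.0022 + 0.0028 + 0.0003 = 0.3676 (working shown to 4 dp, full precision carried).
So 1 − D = 0.6324, i.e. 0.63 to 2 decimal places.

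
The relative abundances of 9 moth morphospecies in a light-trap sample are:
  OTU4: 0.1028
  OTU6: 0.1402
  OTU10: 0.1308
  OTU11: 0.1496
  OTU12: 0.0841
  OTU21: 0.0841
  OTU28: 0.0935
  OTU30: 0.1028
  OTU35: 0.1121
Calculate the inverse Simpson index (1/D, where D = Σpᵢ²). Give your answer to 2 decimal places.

D = 0.1028² + 0.1402² + 0.1308² + 0.1496² + 0.0841² + 0.0841² + 0.0935² + 0.1028² + 0.1121² = 0.010568 + 0.019656 + 0.017109 + 0.022380 + 0.007073 + 0.007073 + 0.008742 + 0.010568 + 0.012566 = 0.115735 (working shown to 6 dp, full precision carried).
So 1/D = 8.6404, i.e. 8.64 to 2 decimal places.

8.64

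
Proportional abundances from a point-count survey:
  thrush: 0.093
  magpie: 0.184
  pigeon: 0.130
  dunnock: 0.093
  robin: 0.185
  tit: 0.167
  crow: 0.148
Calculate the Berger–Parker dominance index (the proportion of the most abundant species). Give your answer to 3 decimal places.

0.185

The largest proportion is 0.185, i.e. d = 0.185 to 3 decimal places.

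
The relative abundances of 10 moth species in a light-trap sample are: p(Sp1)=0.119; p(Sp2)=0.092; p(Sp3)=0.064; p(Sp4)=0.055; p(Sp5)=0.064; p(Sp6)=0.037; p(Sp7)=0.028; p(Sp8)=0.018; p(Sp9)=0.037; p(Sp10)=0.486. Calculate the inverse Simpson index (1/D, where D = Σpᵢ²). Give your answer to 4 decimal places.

3.6512

D = 0.119² + 0.092² + 0.064² + 0.055² + 0.064² + 0.037² + 0.028² + 0.018² + 0.037² + 0.486² = 0.01416100 + 0.00846400 + 0.00409600 + 0.00302500 + 0.00409600 + 0.00136900 + 0.00078400 + 0.00032400 + 0.00136900 + 0.23619600 = 0.27388400 (working shown to 8 dp, full precision carried).
So 1/D = 3.651181, i.e. 3.6512 to 4 decimal places.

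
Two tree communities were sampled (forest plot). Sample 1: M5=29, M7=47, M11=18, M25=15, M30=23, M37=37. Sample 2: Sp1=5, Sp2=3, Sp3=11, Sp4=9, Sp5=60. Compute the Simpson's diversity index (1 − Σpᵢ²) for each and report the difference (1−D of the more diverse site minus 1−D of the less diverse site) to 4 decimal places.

Sample 1: N=169, proportions 0.171598, 0.278107, 0.106509, 0.088757, 0.136095, 0.218935, giving 1−D = 0.807535 (working shown to 6 dp, full precision carried).
Sample 2: N=88, proportions 0.056818, 0.034091, 0.125, 0.102273, 0.681818, giving 1−D = 0.504649.
Difference = |0.807535 − 0.504649| = 0.302886, i.e. 0.3029 to 4 decimal places.

0.3029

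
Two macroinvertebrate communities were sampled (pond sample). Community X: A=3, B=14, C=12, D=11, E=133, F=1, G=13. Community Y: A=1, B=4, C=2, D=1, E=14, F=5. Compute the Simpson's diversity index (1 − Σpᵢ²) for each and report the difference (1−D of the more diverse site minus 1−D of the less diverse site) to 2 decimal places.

0.19

Community X: N=187, proportions 0.016, 0.0749, 0.0642, 0.0588, 0.7112, 0.0053, 0.0695, giving 1−D = 0.4759 (working shown to 4 dp, full precision carried).
Community Y: N=27, proportions 0.037, 0.1481, 0.0741, 0.037, 0.5185, 0.1852, giving 1−D = 0.6667.
Difference = |0.4759 − 0.6667| = 0.1908, i.e. 0.19 to 2 decimal places.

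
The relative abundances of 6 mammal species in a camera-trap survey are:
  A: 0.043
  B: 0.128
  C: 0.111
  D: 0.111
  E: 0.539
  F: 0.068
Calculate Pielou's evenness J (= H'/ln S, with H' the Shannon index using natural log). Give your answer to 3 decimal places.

H' = −Σ pᵢ ln pᵢ = −((-0.13530) + (-0.26313) + (-0.24400) + (-0.24400) + (-0.33312) + (-0.18280)) = 1.40236 (working shown to 5 dp, full precision carried).
With S = 6 species, ln S = 1.79176, so J = 1.40236/1.79176 = 0.78267, i.e. 0.783 to 3 decimal places.

0.783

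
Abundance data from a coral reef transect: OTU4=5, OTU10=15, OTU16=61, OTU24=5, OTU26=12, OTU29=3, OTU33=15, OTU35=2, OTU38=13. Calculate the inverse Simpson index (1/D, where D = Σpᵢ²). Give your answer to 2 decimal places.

Total N = 5+15+61+5+12+3+15+2+13 = 131, so the proportions are 0.038168, 0.114504, 0.465649, 0.038168, 0.091603, 0.022901, 0.114504, 0.015267, 0.099237 (working shown to 6 dp, full precision carried).
D = 0.038168² + 0.114504² + 0.465649² + 0.038168² + 0.091603² + 0.022901² + 0.114504² + 0.015267² + 0.099237² = 0.001457 + 0.013111 + 0.216829 + 0.001457 + 0.008391 + 0.000524 + 0.013111 + 0.000233 + 0.009848 = 0.264961.
So 1/D = 3.7741, i.e. 3.77 to 2 decimal places.

3.77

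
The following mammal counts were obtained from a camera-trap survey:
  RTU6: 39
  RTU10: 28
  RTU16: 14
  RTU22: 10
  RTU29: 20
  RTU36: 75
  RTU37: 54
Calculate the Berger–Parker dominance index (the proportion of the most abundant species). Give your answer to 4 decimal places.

Total N = 39+28+14+10+20+75+54 = 240, so the proportions are 0.1625, 0.116667, 0.058333, 0.041667, 0.083333, 0.3125, 0.225 (working shown to 6 dp, full precision carried).
The largest proportion is 0.3125, i.e. d = 0.3125 to 4 decimal places.

0.3125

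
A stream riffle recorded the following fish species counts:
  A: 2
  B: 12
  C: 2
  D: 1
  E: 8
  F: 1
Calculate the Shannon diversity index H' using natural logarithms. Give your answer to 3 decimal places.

1.365

Total N = 2+12+2+1+8+1 = 26, so the proportions are 0.07692, 0.46154, 0.07692, 0.03846, 0.30769, 0.03846 (working shown to 5 dp, full precision carried).
Each pᵢ ln pᵢ term: 0.07692×(-2.56495)=-0.19730, 0.46154×(-0.77319)=-0.35686, 0.07692×(-2.56495)=-0.19730, 0.03846×(-3.25810)=-0.12531, 0.30769×(-1.17865)=-0.36266, 0.03846×(-3.25810)=-0.12531.
Sum = -1.36475, so H' = 1.365.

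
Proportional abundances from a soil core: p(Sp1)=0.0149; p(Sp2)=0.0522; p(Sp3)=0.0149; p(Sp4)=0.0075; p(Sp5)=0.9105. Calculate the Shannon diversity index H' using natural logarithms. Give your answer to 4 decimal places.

0.4015

Each pᵢ ln pᵢ term (working shown to 6 dp, full precision carried): 0.0149×(-4.206394)=-0.062675, 0.0522×(-2.952673)=-0.154130, 0.0149×(-4.206394)=-0.062675, 0.0075×(-4.892852)=-0.036696, 0.9105×(-0.093761)=-0.085370.
Sum = -0.401546, so H' = 0.4015.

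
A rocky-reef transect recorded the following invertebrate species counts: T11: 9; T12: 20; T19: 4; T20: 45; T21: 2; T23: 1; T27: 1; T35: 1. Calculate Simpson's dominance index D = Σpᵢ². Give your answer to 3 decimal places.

Total N = 9+20+4+45+2+1+1+1 = 83, so the proportions are 0.10843, 0.24096, 0.04819, 0.54217, 0.0241, 0.01205, 0.01205, 0.01205 (working shown to 5 dp, full precision carried).
D = 0.10843² + 0.24096² + 0.04819² + 0.54217² + 0.0241² + 0.01205² + 0.01205² + 0.01205² = 0.01176 + 0.05806 + 0.00232 + 0.29395 + 0.00058 + 0.00015 + 0.00015 + 0.00015 = 0.36711.
To 3 decimal places, D = 0.367.

0.367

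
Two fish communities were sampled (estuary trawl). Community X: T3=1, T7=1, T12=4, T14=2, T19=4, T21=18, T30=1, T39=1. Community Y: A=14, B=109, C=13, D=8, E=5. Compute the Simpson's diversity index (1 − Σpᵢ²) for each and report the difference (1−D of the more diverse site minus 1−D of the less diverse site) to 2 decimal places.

Community X: N=32, proportions 0.0312, 0.0312, 0.125, 0.0625, 0.125, 0.5625, 0.0312, 0.0312, giving 1−D = 0.6445 (working shown to 4 dp, full precision carried).
Community Y: N=149, proportions 0.094, 0.7315, 0.0872, 0.0537, 0.0336, giving 1−D = 0.4444.
Difference = |0.6445 − 0.4444| = 0.2001, i.e. 0.20 to 2 decimal places.

0.20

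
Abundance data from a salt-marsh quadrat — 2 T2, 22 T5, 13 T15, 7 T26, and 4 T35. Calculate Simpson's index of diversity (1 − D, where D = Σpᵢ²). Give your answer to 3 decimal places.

Total N = 2+22+13+7+4 = 48, so the proportions are 0.04167, 0.45833, 0.27083, 0.14583, 0.08333 (working shown to 5 dp, full precision carried).
D = 0.04167² + 0.45833² + 0.27083² + 0.14583² + 0.08333² = 0.00174 + 0.21007 + 0.07335 + 0.02127 + 0.00694 = 0.31337.
So 1 − D = 0.68663, i.e. 0.687 to 3 decimal places.

0.687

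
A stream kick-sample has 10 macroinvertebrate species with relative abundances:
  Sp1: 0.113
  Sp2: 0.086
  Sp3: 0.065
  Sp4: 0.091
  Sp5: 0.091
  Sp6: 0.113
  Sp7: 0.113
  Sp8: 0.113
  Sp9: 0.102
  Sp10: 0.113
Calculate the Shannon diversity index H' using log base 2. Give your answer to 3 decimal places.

3.303

Each pᵢ log₂ pᵢ term (working shown to 5 dp, full precision carried): 0.113×(-3.14561)=-0.35545, 0.086×(-3.53952)=-0.30440, 0.065×(-3.94342)=-0.25632, 0.091×(-3.45799)=-0.31468, 0.091×(-3.45799)=-0.31468, 0.113×(-3.14561)=-0.35545, 0.113×(-3.14561)=-0.35545, 0.113×(-3.14561)=-0.35545, 0.102×(-3.29336)=-0.33592, 0.113×(-3.14561)=-0.35545.
Sum = -3.30326, so H' = 3.303.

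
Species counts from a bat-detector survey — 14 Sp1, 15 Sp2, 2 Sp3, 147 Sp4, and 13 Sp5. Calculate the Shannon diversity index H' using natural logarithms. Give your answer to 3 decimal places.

Total N = 14+15+2+147+13 = 191, so the proportions are 0.0733, 0.07853, 0.01047, 0.76963, 0.06806 (working shown to 5 dp, full precision carried).
Each pᵢ ln pᵢ term: 0.0733×(-2.61322)=-0.19154, 0.07853×(-2.54422)=-0.19981, 0.01047×(-4.55913)=-0.04774, 0.76963×(-0.26184)=-0.20152, 0.06806×(-2.68732)=-0.18291.
Sum = -0.82352, so H' = 0.824.

0.824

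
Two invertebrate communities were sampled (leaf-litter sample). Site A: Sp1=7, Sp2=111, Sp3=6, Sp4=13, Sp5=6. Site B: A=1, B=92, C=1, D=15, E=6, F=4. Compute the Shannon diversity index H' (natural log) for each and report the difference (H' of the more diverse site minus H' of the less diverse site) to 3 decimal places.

0.023

Site A: N=143, proportions 0.04895, 0.77622, 0.04196, 0.09091, 0.04196, giving H' = 0.82841 (working shown to 5 dp, full precision carried).
Site B: N=119, proportions 0.0084, 0.77311, 0.0084, 0.12605, 0.05042, 0.03361, giving H' = 0.80500.
Difference = |0.82841 − 0.80500| = 0.02341, i.e. 0.023 to 3 decimal places.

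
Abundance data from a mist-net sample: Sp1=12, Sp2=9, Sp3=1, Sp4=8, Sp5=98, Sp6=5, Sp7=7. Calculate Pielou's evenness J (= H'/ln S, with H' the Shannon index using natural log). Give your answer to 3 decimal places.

0.568

Total N = 12+9+1+8+98+5+7 = 140, so the proportions are 0.08571, 0.06429, 0.00714, 0.05714, 0.7, 0.03571, 0.05 (working shown to 5 dp, full precision carried).
H' = −Σ pᵢ ln pᵢ = −((-0.21058) + (-0.17643) + (-0.03530) + (-0.16355) + (-0.24967) + (-0.11901) + (-0.14979)) = 1.10432.
With S = 7 species, ln S = 1.94591, so J = 1.10432/1.94591 = 0.56751, i.e. 0.568 to 3 decimal places.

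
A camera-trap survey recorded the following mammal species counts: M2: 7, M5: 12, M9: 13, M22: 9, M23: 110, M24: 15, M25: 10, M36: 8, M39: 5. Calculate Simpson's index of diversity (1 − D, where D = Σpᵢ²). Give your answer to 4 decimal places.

0.6373

Total N = 7+12+13+9+110+15+10+8+5 = 189, so the proportions are 0.037037, 0.063492, 0.068783, 0.047619, 0.582011, 0.079365, 0.05291, 0.042328, 0.026455 (working shown to 6 dp, full precision carried).
D = 0.037037² + 0.063492² + 0.068783² + 0.047619² + 0.582011² + 0.079365² + 0.05291² + 0.042328² + 0.026455² = 0.001372 + 0.004031 + 0.004731 + 0.002268 + 0.338736 + 0.006299 + 0.002799 + 0.001792 + 0.000700 = 0.362728.
So 1 − D = 0.637272, i.e. 0.6373 to 4 decimal places.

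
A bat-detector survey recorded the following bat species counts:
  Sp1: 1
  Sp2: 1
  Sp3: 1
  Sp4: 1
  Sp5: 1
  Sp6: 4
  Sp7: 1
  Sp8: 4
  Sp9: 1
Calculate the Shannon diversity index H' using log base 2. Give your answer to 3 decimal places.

Total N = 1+1+1+1+1+4+1+4+1 = 15, so the proportions are 0.06667, 0.06667, 0.06667, 0.06667, 0.06667, 0.26667, 0.06667, 0.26667, 0.06667 (working shown to 5 dp, full precision carried).
Each pᵢ log₂ pᵢ term: 0.06667×(-3.90689)=-0.26046, 0.06667×(-3.90689)=-0.26046, 0.06667×(-3.90689)=-0.26046, 0.06667×(-3.90689)=-0.26046, 0.06667×(-3.90689)=-0.26046, 0.26667×(-1.90689)=-0.50850, 0.06667×(-3.90689)=-0.26046, 0.26667×(-1.90689)=-0.50850, 0.06667×(-3.90689)=-0.26046.
Sum = -2.84022, so H' = 2.840.

2.840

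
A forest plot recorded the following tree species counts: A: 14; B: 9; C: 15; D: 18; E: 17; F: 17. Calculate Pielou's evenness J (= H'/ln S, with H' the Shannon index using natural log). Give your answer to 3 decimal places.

Total N = 14+9+15+18+17+17 = 90, so the proportions are 0.15556, 0.1, 0.16667, 0.2, 0.18889, 0.18889 (working shown to 5 dp, full precision carried).
H' = −Σ pᵢ ln pᵢ = −((-0.28945) + (-0.23026) + (-0.29863) + (-0.32189) + (-0.31480) + (-0.31480)) = 1.76983.
With S = 6 species, ln S = 1.79176, so J = 1.76983/1.79176 = 0.98776, i.e. 0.988 to 3 decimal places.

0.988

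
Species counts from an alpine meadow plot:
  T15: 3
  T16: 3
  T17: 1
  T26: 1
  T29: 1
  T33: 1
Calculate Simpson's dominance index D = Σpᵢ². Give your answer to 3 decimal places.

0.220

Total N = 3+3+1+1+1+1 = 10, so the proportions are 0.3, 0.3, 0.1, 0.1, 0.1, 0.1 (working shown to 5 dp, full precision carried).
D = 0.3² + 0.3² + 0.1² + 0.1² + 0.1² + 0.1² = 0.09000 + 0.09000 + 0.01000 + 0.01000 + 0.01000 + 0.01000 = 0.22000.
To 3 decimal places, D = 0.220.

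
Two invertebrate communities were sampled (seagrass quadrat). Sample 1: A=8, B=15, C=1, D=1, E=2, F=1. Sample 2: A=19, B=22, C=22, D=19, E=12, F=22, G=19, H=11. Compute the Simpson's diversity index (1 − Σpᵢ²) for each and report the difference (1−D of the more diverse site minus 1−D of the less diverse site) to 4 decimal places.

Sample 1: N=28, proportions 0.285714, 0.535714, 0.035714, 0.035714, 0.071429, 0.035714, giving 1−D = 0.622449 (working shown to 6 dp, full precision carried).
Sample 2: N=146, proportions 0.130137, 0.150685, 0.150685, 0.130137, 0.082192, 0.150685, 0.130137, 0.075342, giving 1−D = 0.868643.
Difference = |0.622449 − 0.868643| = 0.246194, i.e. 0.2462 to 4 decimal places.

0.2462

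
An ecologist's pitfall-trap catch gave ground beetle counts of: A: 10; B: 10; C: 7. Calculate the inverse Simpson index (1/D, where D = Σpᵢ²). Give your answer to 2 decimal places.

Total N = 10+10+7 = 27, so the proportions are 0.37037, 0.37037, 0.25926 (working shown to 5 dp, full precision carried).
D = 0.37037² + 0.37037² + 0.25926² = 0.13717 + 0.13717 + 0.06722 = 0.34156.
So 1/D = 2.9277, i.e. 2.93 to 2 decimal places.

2.93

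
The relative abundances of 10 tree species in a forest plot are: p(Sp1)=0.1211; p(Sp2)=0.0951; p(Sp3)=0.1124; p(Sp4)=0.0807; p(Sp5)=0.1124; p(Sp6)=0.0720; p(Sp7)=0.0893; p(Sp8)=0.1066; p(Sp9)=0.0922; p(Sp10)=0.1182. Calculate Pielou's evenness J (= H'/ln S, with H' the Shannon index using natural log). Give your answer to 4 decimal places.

H' = −Σ pᵢ ln pᵢ = −((-0.255659) + (-0.223754) + (-0.245672) + (-0.203123) + (-0.245672) + (-0.189438) + (-0.215727) + (-0.238642) + (-0.219786) + (-0.252402)) = 2.289874 (working shown to 6 dp, full precision carried).
With S = 10 species, ln S = 2.302585, so J = 2.289874/2.302585 = 0.994480, i.e. 0.9945 to 4 decimal places.

0.9945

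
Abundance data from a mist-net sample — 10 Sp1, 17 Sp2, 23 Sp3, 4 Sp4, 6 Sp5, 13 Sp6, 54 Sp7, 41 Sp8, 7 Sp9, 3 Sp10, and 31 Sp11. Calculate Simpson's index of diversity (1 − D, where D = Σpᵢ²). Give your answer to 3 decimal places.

0.845

Total N = 10+17+23+4+6+13+54+41+7+3+31 = 209, so the proportions are 0.04785, 0.08134, 0.11005, 0.01914, 0.02871, 0.0622, 0.25837, 0.19617, 0.03349, 0.01435, 0.14833 (working shown to 5 dp, full precision carried).
D = 0.04785² + 0.08134² + 0.11005² + 0.01914² + 0.02871² + 0.0622² + 0.25837² + 0.19617² + 0.03349² + 0.01435² + 0.14833² = 0.00229 + 0.00662 + 0.01211 + 0.00037 + 0.00082 + 0.00387 + 0.06676 + 0.03848 + 0.00112 + 0.00021 + 0.02200 = 0.15464.
So 1 − D = 0.84536, i.e. 0.845 to 3 decimal places.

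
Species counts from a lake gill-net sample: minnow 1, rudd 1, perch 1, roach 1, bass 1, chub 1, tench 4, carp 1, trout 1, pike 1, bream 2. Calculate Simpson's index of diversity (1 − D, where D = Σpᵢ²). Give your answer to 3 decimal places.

0.871

Total N = 1+1+1+1+1+1+4+1+1+1+2 = 15, so the proportions are 0.06667, 0.06667, 0.06667, 0.06667, 0.06667, 0.06667, 0.26667, 0.06667, 0.06667, 0.06667, 0.13333 (working shown to 5 dp, full precision carried).
D = 0.06667² + 0.06667² + 0.06667² + 0.06667² + 0.06667² + 0.06667² + 0.26667² + 0.06667² + 0.06667² + 0.06667² + 0.13333² = 0.00444 + 0.00444 + 0.00444 + 0.00444 + 0.00444 + 0.00444 + 0.07111 + 0.00444 + 0.00444 + 0.00444 + 0.01778 = 0.12889.
So 1 − D = 0.87111, i.e. 0.871 to 3 decimal places.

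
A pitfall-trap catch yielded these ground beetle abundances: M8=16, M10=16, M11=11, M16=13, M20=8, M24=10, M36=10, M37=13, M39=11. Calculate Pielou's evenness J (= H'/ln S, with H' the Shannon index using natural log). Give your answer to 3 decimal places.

Total N = 16+16+11+13+8+10+10+13+11 = 108, so the proportions are 0.14815, 0.14815, 0.10185, 0.12037, 0.07407, 0.09259, 0.09259, 0.12037, 0.10185 (working shown to 5 dp, full precision carried).
H' = −Σ pᵢ ln pᵢ = −((-0.28290) + (-0.28290) + (-0.23265) + (-0.25485) + (-0.19279) + (-0.22033) + (-0.22033) + (-0.25485) + (-0.23265)) = 2.17424.
With S = 9 species, ln S = 2.19722, so J = 2.17424/2.19722 = 0.98954, i.e. 0.990 to 3 decimal places.

0.990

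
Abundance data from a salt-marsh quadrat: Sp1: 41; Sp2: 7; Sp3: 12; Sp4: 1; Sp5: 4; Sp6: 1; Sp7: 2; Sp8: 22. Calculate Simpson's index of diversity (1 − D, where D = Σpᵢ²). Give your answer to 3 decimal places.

0.706

Total N = 41+7+12+1+4+1+2+22 = 90, so the proportions are 0.45556, 0.07778, 0.13333, 0.01111, 0.04444, 0.01111, 0.02222, 0.24444 (working shown to 5 dp, full precision carried).
D = 0.45556² + 0.07778² + 0.13333² + 0.01111² + 0.04444² + 0.01111² + 0.02222² + 0.24444² = 0.20753 + 0.00605 + 0.01778 + 0.00012 + 0.00198 + 0.00012 + 0.00049 + 0.05975 = 0.29383.
So 1 − D = 0.70617, i.e. 0.706 to 3 decimal places.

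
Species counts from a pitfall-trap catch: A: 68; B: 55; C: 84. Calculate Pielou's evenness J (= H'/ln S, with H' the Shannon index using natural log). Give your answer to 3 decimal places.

0.987

Total N = 68+55+84 = 207, so the proportions are 0.3285, 0.2657, 0.4058 (working shown to 5 dp, full precision carried).
H' = −Σ pᵢ ln pᵢ = −((-0.36569) + (-0.35216) + (-0.36599)) = 1.08384.
With S = 3 species, ln S = 1.09861, so J = 1.08384/1.09861 = 0.98655, i.e. 0.987 to 3 decimal places.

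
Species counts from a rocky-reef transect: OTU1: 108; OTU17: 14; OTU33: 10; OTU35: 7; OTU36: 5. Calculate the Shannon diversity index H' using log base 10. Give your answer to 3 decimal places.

0.387

Total N = 108+14+10+7+5 = 144, so the proportions are 0.75, 0.09722, 0.06944, 0.04861, 0.03472 (working shown to 5 dp, full precision carried).
Each pᵢ log₁₀ pᵢ term: 0.75×(-0.12494)=-0.09370, 0.09722×(-1.01223)=-0.09841, 0.06944×(-1.15836)=-0.08044, 0.04861×(-1.31326)=-0.06384, 0.03472×(-1.45939)=-0.05067.
Sum = -0.38707, so H' = 0.387.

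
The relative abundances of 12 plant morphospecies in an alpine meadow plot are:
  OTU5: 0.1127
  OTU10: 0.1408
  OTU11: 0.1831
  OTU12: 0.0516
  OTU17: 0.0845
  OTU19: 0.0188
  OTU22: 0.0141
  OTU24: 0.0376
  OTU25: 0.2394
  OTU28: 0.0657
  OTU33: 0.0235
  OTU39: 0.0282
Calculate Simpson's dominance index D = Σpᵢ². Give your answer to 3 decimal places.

0.141

D = 0.1127² + 0.1408² + 0.1831² + 0.0516² + 0.0845² + 0.0188² + 0.0141² + 0.0376² + 0.2394² + 0.0657² + 0.0235² + 0.0282² = 0.01270 + 0.01982 + 0.03353 + 0.00266 + 0.00714 + 0.00035 + 0.00020 + 0.00141 + 0.05731 + 0.00432 + 0.00055 + 0.00080 = 0.14080 (working shown to 5 dp, full precision carried).
To 3 decimal places, D = 0.141.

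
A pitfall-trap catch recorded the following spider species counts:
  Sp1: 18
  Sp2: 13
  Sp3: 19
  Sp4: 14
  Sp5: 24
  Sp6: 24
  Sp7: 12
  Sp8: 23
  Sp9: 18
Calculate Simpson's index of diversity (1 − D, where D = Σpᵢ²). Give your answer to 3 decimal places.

0.882

Total N = 18+13+19+14+24+24+12+23+18 = 165, so the proportions are 0.109091, 0.078788, 0.115152, 0.084848, 0.145455, 0.145455, 0.072727, 0.139394, 0.109091 (working shown to 6 dp, full precision carried).
D = 0.109091² + 0.078788² + 0.115152² + 0.084848² + 0.145455² + 0.145455² + 0.072727² + 0.139394² + 0.109091² = 0.011901 + 0.006208 + 0.013260 + 0.007199 + 0.021157 + 0.021157 + 0.005289 + 0.019431 + 0.011901 = 0.117502.
So 1 − D = 0.882498, i.e. 0.882 to 3 decimal places.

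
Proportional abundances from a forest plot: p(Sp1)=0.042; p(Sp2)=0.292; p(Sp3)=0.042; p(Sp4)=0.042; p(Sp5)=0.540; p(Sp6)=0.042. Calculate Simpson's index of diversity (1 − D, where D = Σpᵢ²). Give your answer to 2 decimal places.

0.62

D = 0.042² + 0.292² + 0.042² + 0.042² + 0.54² + 0.042² = 0.0018 + 0.0853 + 0.0018 + 0.0018 + 0.2916 + 0.0018 = 0.3839 (working shown to 4 dp, full precision carried).
So 1 − D = 0.6161, i.e. 0.62 to 2 decimal places.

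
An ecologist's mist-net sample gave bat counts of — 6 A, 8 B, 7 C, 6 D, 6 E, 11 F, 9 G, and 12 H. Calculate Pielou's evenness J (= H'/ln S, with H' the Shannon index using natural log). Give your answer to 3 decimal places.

0.983

Total N = 6+8+7+6+6+11+9+12 = 65, so the proportions are 0.09231, 0.12308, 0.10769, 0.09231, 0.09231, 0.16923, 0.13846, 0.18462 (working shown to 5 dp, full precision carried).
H' = −Σ pᵢ ln pᵢ = −((-0.21993) + (-0.25784) + (-0.23999) + (-0.21993) + (-0.21993) + (-0.30064) + (-0.27376) + (-0.31190)) = 2.04394.
With S = 8 species, ln S = 2.07944, so J = 2.04394/2.07944 = 0.98293, i.e. 0.983 to 3 decimal places.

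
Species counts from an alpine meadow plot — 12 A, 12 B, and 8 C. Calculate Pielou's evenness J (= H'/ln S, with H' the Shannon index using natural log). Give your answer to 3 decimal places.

0.985

Total N = 12+12+8 = 32, so the proportions are 0.375, 0.375, 0.25 (working shown to 5 dp, full precision carried).
H' = −Σ pᵢ ln pᵢ = −((-0.36781) + (-0.36781) + (-0.34657)) = 1.08220.
With S = 3 species, ln S = 1.09861, so J = 1.08220/1.09861 = 0.98506, i.e. 0.985 to 3 decimal places.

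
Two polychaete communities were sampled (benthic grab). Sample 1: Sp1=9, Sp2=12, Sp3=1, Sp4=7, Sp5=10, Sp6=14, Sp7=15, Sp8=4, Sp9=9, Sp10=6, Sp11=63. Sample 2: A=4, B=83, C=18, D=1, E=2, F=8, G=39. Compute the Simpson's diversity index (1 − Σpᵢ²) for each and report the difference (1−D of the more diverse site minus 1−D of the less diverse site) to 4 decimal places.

0.1494

Sample 1: N=150, proportions 0.06, 0.08, 0.006667, 0.046667, 0.066667, 0.093333, 0.1, 0.026667, 0.06, 0.04, 0.42, giving 1−D = 0.782311 (working shown to 6 dp, full precision carried).
Sample 2: N=155, proportions 0.025806, 0.535484, 0.116129, 0.006452, 0.012903, 0.051613, 0.251613, giving 1−D = 0.632924.
Difference = |0.782311 − 0.632924| = 0.149387, i.e. 0.1494 to 4 decimal places.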